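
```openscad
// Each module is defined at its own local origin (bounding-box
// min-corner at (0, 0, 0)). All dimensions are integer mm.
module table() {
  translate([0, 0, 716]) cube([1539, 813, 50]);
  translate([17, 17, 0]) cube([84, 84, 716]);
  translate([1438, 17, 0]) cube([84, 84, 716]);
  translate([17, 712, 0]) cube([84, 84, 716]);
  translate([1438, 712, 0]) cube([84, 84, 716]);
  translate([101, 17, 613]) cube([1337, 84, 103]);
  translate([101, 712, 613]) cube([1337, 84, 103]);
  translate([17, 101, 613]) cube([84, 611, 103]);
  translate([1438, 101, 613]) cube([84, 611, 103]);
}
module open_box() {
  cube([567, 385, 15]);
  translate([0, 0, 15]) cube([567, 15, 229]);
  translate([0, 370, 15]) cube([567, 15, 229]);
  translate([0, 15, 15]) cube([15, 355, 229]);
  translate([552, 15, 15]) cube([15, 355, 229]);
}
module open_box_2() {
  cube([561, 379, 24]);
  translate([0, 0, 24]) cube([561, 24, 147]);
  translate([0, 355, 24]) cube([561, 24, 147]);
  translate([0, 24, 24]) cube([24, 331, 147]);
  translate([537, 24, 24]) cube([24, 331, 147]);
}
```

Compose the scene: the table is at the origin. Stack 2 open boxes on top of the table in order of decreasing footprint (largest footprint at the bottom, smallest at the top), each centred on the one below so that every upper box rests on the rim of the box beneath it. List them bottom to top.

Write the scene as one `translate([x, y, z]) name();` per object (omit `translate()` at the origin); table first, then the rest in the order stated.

table();
translate([486, 214, 766]) open_box();
translate([489, 217, 1010]) open_box_2();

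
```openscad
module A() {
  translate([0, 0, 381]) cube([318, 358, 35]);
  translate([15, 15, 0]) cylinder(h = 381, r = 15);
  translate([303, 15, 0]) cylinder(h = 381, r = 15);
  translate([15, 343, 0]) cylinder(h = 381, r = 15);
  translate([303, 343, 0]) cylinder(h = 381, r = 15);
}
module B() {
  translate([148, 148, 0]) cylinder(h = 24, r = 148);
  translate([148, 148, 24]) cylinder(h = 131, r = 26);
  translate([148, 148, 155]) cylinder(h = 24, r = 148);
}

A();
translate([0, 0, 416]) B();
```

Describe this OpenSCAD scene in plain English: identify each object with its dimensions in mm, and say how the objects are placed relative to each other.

A is a simple wooden stool: a rectangular seat 318 mm (x) by 358 mm (y), 35 mm thick, top face at z = 416 mm, on four round legs, each 30 mm in diameter. The legs rest on z = 0, each leg's axis is inset half a diameter from the nearest pair of seat edges (so the leg's bounding box is flush with the corner).

B is a spool: two coaxial disc flanges of radius 148 mm and thickness 24 mm, joined by a core cylinder of radius 26 mm and height 131 mm. The lower flange rests on z = 0 and the three cylinders share a vertical axis.

The spool is on top of the stool.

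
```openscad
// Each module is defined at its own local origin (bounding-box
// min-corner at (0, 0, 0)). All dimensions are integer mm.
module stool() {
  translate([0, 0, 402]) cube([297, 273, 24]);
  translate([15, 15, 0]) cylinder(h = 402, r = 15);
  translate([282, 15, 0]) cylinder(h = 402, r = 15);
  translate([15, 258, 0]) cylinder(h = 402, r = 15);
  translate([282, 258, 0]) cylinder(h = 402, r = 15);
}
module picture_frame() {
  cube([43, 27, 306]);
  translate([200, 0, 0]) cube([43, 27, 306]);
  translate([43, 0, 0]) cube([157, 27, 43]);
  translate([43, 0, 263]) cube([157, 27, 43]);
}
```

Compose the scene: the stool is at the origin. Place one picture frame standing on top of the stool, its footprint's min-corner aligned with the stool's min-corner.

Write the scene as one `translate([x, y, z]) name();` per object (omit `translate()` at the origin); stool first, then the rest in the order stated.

stool();
translate([0, 0, 426]) picture_frame();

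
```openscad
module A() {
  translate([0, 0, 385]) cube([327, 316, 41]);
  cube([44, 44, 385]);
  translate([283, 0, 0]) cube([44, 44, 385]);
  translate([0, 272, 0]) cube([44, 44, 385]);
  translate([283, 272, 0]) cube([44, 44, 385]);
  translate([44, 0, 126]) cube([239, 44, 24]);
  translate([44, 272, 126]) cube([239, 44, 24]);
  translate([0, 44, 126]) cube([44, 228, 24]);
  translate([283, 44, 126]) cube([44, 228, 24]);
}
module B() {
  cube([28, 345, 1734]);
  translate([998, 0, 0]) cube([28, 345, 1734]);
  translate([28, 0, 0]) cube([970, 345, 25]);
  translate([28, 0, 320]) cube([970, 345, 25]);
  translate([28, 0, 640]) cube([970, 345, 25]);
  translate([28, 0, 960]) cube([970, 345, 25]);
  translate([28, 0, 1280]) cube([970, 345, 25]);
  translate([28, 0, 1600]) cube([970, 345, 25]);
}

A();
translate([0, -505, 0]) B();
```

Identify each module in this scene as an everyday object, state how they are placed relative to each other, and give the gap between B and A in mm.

The bookshelf's nearest face is 160 mm from the stool's −y face.

A is a stool. B is a bookshelf. The bookshelf is on the floor beside the stool on its −y side. The gap between the bookshelf and the stool is 160 mm.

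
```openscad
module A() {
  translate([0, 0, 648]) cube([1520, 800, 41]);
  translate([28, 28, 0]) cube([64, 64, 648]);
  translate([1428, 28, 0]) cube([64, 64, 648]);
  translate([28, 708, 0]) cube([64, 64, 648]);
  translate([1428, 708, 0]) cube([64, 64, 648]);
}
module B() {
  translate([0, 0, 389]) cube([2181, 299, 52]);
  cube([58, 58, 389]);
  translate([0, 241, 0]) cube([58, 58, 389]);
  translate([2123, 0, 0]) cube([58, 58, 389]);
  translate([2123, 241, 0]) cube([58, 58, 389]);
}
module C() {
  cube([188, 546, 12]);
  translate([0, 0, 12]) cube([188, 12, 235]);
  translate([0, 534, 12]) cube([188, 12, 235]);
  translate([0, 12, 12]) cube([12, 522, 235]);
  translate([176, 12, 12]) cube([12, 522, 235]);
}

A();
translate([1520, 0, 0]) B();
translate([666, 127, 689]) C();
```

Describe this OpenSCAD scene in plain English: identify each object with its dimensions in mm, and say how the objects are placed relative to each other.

A is a table: top 1520 mm (x) × 800 mm (y), 41 mm thick, upper face at z = 689 mm, on four 64×64 mm square legs, each inset 28 mm from the nearest pair of top edges, running from z = 0 to the bottom of the top.

B is a long wooden bench with a 2181 mm (x) × 299 mm (y) seat, 52 mm thick, its top surface 441 mm above the floor. Four 58 mm square legs at the seat corners, flush with the edges, run from z = 0 to the seat underside.

C is an open-topped rectangular box: outside dimensions 188×546×247 mm, with a uniform wall and base thickness of 12 mm. The base is a full 188×546 slab on the floor; four walls sit on top of the base. The front and back walls (the −y and +y sides) span the full width; the two side walls fit between them.

The bench is against the table's +x side, with their −y faces flush. The open box is on top of the table, centred.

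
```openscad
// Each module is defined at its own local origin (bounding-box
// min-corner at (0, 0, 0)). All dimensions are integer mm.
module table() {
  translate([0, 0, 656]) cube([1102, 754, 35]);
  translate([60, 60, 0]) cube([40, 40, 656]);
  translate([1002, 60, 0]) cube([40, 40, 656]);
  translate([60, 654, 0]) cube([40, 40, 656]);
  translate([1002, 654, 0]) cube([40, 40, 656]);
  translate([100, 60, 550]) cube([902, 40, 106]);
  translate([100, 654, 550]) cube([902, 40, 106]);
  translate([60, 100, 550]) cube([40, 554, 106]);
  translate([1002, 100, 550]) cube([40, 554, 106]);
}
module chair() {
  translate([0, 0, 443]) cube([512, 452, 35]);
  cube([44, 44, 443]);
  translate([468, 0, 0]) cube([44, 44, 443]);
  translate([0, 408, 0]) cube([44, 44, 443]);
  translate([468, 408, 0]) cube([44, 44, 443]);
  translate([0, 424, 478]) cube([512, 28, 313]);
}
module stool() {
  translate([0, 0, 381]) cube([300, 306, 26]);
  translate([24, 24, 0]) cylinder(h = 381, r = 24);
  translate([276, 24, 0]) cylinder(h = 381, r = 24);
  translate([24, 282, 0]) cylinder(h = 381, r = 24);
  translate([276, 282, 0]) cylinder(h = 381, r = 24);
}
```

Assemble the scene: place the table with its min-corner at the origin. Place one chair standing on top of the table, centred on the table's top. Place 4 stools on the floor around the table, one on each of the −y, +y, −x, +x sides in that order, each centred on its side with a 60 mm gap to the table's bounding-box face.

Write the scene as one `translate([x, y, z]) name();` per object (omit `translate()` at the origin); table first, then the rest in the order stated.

table();
translate([295, 151, 691]) chair();
translate([401, -366, 0]) stool();
translate([401, 814, 0]) stool();
translate([-360, 224, 0]) stool();
translate([1162, 224, 0]) stool();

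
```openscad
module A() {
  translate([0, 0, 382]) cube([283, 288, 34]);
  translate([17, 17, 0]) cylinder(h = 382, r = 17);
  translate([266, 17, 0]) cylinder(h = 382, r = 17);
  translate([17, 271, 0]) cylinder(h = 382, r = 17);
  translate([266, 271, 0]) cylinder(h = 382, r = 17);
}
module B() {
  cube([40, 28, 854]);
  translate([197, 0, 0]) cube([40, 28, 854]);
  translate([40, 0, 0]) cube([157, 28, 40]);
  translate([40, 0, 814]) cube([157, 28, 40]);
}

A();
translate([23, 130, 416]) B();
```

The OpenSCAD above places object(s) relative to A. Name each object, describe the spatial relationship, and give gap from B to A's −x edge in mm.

A is a stool. B is a picture frame. The picture frame is on top of the stool, centred. The gap from the picture frame to the stool's −x edge is 23 mm.

The picture frame's min-x is at 23; the stool's min-x is 0; gap = 23 mm.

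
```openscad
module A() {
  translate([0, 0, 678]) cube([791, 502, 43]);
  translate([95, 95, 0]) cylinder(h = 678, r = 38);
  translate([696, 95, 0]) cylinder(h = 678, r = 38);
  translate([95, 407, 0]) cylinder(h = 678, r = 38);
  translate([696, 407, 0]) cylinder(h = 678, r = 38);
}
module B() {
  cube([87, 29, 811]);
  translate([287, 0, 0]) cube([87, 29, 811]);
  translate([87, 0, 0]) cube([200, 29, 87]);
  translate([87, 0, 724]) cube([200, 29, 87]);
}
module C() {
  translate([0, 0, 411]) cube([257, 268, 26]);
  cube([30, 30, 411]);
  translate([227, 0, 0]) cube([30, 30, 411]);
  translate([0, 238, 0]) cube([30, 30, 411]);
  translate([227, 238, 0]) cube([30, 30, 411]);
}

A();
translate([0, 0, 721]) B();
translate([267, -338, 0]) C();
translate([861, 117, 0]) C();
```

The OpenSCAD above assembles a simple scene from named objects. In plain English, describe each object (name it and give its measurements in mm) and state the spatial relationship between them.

A is a table with a 791×502 mm rectangular top, 43 mm thick, top surface at z = 721 mm, supported by four round legs of 76 mm diameter, each leg's bounding box inset 57 mm from the nearest pair of top edges, running from the floor.

B is a rectangular picture frame lying in the x–z plane (depth along y). The opening is 200 mm wide (x) by 637 mm tall (z), surrounded by a border 87 mm wide on all four sides. The frame is 29 mm deep and is made of two full-height vertical stiles with two horizontal rails fitted between them.

C is a simple wooden stool: a rectangular seat 257 mm (x) by 268 mm (y), 26 mm thick, top face at z = 437 mm, on four square legs, each 30×30 mm in cross-section. The legs rest on z = 0, each flush with a corner of the seat.

The picture frame is on top of the table. Two stools sit around the table at the −y, +x sides.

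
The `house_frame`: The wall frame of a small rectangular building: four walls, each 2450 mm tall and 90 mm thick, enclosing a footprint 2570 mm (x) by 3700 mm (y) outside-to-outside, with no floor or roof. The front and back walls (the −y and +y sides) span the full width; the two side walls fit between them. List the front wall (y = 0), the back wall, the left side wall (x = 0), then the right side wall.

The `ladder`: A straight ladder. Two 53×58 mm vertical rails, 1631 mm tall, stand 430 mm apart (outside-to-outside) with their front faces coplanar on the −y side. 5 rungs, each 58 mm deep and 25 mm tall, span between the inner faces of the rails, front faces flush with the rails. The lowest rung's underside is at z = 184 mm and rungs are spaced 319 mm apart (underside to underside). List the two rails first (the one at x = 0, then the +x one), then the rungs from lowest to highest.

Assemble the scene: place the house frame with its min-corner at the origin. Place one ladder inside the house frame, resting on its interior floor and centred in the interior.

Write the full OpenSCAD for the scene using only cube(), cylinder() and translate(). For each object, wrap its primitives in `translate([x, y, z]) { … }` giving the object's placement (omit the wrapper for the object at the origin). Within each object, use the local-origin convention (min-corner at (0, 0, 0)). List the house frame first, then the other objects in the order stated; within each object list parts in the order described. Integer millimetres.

cube([2570, 90, 2450]);
translate([0, 3610, 0]) cube([2570, 90, 2450]);
translate([0, 90, 0]) cube([90, 3520, 2450]);
translate([2480, 90, 0]) cube([90, 3520, 2450]);
translate([1070, 1821, 0]) {
  cube([53, 58, 1631]);
  translate([377, 0, 0]) cube([53, 58, 1631]);
  translate([53, 0, 184]) cube([324, 58, 25]);
  translate([53, 0, 503]) cube([324, 58, 25]);
  translate([53, 0, 822]) cube([324, 58, 25]);
  translate([53, 0, 1141]) cube([324, 58, 25]);
  translate([53, 0, 1460]) cube([324, 58, 25]);
}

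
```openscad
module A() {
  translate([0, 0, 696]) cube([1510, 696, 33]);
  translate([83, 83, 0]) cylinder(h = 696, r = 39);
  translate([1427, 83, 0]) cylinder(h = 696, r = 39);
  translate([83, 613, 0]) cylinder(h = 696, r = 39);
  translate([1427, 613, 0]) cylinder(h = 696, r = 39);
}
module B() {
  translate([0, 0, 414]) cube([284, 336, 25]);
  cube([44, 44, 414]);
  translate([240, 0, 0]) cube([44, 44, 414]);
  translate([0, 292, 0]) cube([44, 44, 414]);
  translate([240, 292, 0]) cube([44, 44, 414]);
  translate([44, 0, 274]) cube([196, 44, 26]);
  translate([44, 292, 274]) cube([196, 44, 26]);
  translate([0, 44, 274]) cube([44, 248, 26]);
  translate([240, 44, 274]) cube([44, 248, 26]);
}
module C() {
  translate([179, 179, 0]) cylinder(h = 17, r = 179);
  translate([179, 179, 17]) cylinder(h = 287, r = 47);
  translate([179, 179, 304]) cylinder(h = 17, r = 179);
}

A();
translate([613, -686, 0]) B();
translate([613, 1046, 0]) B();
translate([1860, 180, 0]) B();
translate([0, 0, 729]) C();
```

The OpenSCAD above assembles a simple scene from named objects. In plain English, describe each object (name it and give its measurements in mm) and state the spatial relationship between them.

A is a table with a 1510×696 mm rectangular top, 33 mm thick, top surface at z = 729 mm, supported by four round legs of 78 mm diameter, each leg's bounding box inset 44 mm from the nearest pair of top edges, running from the floor.

B is a four-legged stool. The seat is 284×336 mm, 25 mm thick, top at z = 439 mm. It stands on four square legs, each 44×44 mm in cross-section, from z = 0 to the seat underside, each flush with a corner of the seat. Four stretchers, 44 mm wide and 26 mm tall, connect adjacent legs with their undersides at z = 274 mm, each running between the inner faces of the legs it joins and aligned with the legs' outer faces on the other axis.

C is a spool: two coaxial disc flanges of radius 179 mm and thickness 17 mm, joined by a core cylinder of radius 47 mm and height 287 mm. The lower flange rests on z = 0 and the three cylinders share a vertical axis.

Three stools sit around the table at the −y, +y, +x sides. The spool is on top of the table.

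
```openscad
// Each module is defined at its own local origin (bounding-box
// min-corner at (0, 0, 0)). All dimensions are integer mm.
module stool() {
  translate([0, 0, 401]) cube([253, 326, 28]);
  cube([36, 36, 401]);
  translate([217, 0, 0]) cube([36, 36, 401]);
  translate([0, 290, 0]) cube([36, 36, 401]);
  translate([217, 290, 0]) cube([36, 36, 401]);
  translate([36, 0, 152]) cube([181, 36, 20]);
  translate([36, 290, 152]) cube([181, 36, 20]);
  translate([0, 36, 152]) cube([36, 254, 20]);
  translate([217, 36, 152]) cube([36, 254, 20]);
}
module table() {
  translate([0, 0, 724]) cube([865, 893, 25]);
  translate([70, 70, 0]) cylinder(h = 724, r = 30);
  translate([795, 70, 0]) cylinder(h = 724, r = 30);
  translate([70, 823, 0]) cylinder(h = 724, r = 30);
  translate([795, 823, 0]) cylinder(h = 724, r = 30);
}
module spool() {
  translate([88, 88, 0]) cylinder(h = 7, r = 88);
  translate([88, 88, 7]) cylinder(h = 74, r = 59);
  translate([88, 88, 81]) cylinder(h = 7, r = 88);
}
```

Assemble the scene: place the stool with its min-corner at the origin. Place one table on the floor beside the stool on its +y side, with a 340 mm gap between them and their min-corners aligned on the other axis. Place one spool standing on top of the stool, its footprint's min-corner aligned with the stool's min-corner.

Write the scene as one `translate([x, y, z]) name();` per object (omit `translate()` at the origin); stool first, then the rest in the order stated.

stool();
translate([0, 666, 0]) table();
translate([0, 0, 429]) spool();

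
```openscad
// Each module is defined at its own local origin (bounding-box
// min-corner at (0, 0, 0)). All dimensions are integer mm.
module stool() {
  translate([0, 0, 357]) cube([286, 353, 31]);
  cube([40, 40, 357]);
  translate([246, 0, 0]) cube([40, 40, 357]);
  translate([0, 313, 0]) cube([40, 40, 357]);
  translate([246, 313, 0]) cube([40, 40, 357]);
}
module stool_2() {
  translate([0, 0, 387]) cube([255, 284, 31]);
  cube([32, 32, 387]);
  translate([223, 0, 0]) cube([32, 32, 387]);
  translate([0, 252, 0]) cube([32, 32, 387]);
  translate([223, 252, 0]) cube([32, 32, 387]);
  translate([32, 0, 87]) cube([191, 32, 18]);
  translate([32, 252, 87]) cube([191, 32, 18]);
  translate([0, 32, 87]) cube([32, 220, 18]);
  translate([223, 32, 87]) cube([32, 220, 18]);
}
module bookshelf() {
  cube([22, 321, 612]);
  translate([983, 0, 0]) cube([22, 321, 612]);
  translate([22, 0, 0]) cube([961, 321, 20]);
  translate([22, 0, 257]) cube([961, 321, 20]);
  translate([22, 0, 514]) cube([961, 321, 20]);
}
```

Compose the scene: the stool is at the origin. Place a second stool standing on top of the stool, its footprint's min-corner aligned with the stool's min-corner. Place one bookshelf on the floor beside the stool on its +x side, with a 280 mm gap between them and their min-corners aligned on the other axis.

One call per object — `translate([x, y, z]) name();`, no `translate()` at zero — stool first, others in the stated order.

stool();
translate([0, 0, 388]) stool_2();
translate([566, 0, 0]) bookshelf();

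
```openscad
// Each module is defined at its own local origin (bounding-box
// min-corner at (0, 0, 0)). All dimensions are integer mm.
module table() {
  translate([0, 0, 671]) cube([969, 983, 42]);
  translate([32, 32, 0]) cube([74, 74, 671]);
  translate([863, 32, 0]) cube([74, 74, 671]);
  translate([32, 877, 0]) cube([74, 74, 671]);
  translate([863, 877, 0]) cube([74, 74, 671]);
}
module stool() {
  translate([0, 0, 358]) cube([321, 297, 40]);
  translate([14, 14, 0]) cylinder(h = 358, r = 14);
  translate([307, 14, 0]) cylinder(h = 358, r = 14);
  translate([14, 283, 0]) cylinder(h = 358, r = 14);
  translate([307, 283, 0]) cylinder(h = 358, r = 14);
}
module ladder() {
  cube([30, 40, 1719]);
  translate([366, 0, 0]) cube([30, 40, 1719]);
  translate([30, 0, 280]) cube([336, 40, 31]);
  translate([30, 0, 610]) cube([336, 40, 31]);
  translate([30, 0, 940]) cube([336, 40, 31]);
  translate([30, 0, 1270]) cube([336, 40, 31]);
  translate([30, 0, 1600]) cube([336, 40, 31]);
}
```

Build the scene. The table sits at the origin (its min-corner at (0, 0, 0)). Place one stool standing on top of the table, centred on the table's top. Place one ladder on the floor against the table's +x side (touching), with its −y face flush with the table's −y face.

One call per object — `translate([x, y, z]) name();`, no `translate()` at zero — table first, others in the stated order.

table();
translate([324, 343, 713]) stool();
translate([969, 0, 0]) ladder();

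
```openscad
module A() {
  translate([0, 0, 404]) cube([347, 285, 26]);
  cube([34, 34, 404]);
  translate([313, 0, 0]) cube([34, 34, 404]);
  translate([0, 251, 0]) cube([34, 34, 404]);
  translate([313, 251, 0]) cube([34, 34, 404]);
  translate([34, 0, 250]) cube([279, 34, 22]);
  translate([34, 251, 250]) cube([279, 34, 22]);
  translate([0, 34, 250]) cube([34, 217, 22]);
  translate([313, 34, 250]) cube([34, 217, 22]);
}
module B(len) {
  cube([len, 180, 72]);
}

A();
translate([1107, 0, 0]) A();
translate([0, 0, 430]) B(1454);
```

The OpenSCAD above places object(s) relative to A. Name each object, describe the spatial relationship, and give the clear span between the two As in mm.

A is a stool. B is a beam. A beam spans the tops of two stools. The clear span between the two stools is 760 mm.

Second stool starts at x = 1107; first ends at x = 347; clear span = 1107 − 347 = 760 mm.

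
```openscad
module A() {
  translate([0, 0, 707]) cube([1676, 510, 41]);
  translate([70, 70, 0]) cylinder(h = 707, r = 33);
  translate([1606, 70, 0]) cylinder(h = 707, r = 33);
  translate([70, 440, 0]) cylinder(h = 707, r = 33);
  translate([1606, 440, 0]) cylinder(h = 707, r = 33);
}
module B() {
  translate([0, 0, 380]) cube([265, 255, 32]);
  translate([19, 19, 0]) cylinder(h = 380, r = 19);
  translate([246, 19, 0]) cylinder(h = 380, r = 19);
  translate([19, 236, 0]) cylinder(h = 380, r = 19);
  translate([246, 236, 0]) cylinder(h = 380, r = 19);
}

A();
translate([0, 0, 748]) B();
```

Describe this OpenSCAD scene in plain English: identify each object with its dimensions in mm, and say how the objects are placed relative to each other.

A is a table with a 1676×510 mm rectangular top, 41 mm thick, top surface at z = 748 mm, supported by four round legs of 66 mm diameter, each leg's bounding box inset 37 mm from the nearest pair of top edges, running from the floor.

B is a simple wooden stool: a rectangular seat 265 mm (x) by 255 mm (y), 32 mm thick, top face at z = 412 mm, on four round legs, each 38 mm in diameter. The legs rest on z = 0, each leg's axis is inset half a diameter from the nearest pair of seat edges (so the leg's bounding box is flush with the corner).

The stool is on top of the table.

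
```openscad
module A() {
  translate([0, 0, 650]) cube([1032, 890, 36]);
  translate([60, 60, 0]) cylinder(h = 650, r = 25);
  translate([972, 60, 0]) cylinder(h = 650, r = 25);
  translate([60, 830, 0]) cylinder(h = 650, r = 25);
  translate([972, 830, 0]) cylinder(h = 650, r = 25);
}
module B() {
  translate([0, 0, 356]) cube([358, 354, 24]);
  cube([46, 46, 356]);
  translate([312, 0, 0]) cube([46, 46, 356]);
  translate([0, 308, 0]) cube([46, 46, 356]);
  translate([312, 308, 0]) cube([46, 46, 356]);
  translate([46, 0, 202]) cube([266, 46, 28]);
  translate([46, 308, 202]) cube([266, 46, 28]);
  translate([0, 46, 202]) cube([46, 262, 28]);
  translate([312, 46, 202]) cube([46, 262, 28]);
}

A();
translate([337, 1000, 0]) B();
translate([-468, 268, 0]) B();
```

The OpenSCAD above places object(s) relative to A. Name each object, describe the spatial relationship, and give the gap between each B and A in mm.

Each stool's nearest face is 110 mm from the table's bounding box.

A is a table. B is a stool. Two stools sit around the table at the +y, −x sides. The gap between each stool and the table is 110 mm.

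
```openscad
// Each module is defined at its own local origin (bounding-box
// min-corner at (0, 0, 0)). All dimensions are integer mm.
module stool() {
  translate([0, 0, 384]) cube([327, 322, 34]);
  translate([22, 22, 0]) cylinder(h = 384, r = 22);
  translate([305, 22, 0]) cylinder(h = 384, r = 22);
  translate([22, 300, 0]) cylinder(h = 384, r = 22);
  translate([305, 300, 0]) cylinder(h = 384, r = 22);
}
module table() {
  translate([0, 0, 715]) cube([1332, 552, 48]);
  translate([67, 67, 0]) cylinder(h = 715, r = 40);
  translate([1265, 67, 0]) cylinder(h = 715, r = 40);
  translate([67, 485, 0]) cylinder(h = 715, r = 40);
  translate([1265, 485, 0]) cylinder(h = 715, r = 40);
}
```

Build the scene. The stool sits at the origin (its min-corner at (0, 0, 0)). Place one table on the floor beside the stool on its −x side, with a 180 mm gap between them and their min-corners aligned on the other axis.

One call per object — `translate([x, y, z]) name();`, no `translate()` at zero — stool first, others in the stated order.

stool();
translate([-1512, 0, 0]) table();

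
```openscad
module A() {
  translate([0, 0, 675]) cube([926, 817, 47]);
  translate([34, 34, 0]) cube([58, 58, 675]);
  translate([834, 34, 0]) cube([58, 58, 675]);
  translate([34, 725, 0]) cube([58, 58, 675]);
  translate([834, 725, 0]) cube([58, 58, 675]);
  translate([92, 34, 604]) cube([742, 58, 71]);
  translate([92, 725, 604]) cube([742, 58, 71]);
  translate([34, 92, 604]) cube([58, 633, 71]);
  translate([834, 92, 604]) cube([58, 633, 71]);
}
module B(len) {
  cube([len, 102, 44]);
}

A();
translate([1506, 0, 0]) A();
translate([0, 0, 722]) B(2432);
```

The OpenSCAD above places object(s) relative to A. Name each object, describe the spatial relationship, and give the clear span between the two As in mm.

Second table starts at x = 1506; first ends at x = 926; clear span = 1506 − 926 = 580 mm.

A is a table. B is a beam. A beam spans the tops of two tables. The clear span between the two tables is 580 mm.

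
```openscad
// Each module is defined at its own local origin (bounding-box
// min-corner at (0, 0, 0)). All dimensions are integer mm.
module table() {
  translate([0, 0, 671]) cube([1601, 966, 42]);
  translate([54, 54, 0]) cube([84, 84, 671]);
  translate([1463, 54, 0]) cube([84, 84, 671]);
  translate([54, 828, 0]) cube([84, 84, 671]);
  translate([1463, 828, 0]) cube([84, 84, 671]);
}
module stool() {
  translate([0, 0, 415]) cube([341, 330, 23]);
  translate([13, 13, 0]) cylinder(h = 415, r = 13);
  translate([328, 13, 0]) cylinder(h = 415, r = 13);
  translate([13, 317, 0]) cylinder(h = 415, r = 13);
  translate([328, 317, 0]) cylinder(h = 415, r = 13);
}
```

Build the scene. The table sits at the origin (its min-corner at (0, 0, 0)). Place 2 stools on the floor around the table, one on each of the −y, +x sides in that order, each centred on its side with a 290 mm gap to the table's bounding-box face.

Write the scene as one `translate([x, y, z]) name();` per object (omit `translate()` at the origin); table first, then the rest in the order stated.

table();
translate([630, -620, 0]) stool();
translate([1891, 318, 0]) stool();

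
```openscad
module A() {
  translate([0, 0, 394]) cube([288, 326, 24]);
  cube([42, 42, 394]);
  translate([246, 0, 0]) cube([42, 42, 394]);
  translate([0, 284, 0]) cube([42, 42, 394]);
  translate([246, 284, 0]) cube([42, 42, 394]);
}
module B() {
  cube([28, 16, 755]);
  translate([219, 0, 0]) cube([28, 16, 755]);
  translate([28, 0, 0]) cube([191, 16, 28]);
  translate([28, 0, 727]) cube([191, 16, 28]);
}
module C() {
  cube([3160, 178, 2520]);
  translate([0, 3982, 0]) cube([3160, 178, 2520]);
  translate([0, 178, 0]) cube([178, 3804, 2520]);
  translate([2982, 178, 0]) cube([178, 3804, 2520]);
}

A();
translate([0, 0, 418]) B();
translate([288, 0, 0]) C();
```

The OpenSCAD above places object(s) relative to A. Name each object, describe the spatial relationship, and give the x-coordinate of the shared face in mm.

The stool's +x face and the house frame's −x face are both at x = 288 mm.

A is a stool. B is a picture frame. C is a house frame. The picture frame is on top of the stool. The house frame is against the stool's +x side, with their −y faces flush. The x-coordinate of the shared face is 288 mm.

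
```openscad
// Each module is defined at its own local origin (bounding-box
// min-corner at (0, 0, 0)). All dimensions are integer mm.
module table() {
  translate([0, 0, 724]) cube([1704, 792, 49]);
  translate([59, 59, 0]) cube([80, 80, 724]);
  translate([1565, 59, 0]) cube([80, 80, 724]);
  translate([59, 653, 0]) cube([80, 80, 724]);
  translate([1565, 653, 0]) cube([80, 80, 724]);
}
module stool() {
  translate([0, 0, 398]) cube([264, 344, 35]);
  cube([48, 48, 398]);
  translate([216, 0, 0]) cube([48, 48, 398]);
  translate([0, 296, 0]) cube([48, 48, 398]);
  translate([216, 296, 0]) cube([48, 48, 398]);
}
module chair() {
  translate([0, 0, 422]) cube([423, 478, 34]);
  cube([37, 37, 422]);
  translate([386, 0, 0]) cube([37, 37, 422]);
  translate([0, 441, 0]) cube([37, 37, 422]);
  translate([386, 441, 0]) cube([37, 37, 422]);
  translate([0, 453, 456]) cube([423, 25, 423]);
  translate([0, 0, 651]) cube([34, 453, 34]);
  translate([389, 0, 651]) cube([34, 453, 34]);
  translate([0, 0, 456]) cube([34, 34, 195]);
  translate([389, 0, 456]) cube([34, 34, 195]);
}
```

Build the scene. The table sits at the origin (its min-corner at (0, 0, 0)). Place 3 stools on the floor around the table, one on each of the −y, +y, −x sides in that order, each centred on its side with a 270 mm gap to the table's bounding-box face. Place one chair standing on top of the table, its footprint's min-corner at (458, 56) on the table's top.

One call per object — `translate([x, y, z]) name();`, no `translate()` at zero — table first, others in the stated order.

table();
translate([720, -614, 0]) stool();
translate([720, 1062, 0]) stool();
translate([-534, 224, 0]) stool();
translate([458, 56, 773]) chair();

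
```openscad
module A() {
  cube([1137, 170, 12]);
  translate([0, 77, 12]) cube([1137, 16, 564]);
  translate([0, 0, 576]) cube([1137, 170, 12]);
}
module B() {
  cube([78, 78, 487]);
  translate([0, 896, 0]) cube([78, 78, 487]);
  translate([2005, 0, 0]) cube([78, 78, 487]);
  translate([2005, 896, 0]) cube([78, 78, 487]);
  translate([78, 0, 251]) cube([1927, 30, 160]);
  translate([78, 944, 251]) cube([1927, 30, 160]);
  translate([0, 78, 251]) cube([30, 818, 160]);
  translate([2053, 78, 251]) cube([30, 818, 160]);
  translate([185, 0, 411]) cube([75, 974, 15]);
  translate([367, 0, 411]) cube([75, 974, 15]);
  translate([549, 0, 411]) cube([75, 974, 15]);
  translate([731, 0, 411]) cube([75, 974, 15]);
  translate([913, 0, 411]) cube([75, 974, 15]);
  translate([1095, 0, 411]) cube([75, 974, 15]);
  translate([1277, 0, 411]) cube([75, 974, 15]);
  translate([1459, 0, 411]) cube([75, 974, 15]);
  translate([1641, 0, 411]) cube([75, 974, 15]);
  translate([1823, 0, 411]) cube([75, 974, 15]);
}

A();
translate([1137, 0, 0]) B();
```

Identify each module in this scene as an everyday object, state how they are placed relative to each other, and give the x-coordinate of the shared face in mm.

A is an I-beam. B is a bed frame. The bed frame is against the I-beam's +x side, with their −y faces flush. The x-coordinate of the shared face is 1137 mm.

The I-beam's +x face and the bed frame's −x face are both at x = 1137 mm.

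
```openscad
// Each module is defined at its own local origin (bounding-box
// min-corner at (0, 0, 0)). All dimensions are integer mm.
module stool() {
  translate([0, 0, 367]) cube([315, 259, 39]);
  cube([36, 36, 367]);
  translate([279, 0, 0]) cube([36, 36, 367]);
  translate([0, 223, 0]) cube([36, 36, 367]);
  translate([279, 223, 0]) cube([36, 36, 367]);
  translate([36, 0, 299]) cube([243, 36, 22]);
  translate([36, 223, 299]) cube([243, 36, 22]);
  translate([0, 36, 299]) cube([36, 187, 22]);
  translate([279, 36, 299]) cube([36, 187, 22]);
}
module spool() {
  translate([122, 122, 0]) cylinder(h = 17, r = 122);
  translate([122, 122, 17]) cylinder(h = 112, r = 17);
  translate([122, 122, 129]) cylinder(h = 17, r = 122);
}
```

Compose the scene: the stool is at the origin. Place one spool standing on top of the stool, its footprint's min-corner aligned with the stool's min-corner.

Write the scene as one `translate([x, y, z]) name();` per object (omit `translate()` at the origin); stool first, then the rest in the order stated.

stool();
translate([0, 0, 406]) spool();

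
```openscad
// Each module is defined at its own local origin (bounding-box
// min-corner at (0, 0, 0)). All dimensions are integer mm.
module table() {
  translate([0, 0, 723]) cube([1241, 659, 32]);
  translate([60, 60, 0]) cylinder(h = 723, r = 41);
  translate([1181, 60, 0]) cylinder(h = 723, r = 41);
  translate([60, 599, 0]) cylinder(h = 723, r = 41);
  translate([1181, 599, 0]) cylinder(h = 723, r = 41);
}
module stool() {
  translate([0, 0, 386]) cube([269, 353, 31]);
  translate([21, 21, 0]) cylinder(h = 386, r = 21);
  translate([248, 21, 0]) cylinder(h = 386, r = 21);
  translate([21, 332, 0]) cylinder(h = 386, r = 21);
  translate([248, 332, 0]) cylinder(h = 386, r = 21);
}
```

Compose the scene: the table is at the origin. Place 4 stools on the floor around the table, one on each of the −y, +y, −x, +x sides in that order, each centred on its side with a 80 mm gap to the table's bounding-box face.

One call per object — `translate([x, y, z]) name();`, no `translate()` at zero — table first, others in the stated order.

table();
translate([486, -433, 0]) stool();
translate([486, 739, 0]) stool();
translate([-349, 153, 0]) stool();
translate([1321, 153, 0]) stool();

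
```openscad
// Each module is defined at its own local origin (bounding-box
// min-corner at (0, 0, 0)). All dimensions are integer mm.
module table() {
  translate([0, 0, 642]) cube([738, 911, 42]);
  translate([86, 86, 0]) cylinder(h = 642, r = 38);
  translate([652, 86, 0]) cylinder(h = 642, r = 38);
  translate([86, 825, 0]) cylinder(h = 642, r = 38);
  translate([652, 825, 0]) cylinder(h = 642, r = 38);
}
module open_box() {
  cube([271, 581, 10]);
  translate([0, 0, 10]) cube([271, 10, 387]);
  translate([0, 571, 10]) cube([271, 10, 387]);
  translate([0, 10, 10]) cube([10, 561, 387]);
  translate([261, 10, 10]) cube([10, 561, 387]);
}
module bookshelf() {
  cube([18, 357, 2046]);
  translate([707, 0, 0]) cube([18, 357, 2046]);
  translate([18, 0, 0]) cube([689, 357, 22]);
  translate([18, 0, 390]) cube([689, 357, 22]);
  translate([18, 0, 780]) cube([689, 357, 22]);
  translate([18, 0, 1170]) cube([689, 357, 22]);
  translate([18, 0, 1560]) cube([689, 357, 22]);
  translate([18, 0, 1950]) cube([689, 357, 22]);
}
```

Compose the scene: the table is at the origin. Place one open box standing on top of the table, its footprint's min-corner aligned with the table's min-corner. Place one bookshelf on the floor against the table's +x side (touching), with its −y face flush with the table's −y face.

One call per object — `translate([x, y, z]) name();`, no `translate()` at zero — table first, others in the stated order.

table();
translate([0, 0, 684]) open_box();
translate([738, 0, 0]) bookshelf();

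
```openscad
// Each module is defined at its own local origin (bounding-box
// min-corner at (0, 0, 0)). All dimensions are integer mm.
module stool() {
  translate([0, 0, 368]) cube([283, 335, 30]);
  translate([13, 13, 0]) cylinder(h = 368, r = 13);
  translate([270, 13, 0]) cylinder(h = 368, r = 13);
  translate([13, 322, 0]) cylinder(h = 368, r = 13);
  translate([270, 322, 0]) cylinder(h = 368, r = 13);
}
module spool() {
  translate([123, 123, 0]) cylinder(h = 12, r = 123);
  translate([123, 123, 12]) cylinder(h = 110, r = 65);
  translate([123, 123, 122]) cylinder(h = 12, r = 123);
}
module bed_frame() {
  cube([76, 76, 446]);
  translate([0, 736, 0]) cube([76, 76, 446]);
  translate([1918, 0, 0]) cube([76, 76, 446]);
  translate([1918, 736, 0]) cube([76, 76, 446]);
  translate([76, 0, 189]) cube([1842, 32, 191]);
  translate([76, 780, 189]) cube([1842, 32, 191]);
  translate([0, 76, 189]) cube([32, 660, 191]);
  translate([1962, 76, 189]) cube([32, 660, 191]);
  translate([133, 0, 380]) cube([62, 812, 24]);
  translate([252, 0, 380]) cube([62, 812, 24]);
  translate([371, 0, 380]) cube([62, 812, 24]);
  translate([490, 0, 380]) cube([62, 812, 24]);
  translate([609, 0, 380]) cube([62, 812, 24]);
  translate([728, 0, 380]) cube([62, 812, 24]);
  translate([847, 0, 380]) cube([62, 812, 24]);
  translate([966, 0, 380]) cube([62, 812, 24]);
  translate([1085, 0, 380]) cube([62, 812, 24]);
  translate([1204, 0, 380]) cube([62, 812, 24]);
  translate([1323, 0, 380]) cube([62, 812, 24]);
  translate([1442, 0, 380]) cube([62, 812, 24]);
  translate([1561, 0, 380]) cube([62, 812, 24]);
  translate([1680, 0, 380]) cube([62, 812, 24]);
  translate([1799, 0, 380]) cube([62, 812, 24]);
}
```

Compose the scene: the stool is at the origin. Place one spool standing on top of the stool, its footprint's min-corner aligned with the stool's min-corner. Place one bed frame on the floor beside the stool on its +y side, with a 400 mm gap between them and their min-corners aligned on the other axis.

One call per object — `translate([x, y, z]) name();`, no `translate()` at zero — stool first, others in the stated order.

stool();
translate([0, 0, 398]) spool();
translate([0, 735, 0]) bed_frame();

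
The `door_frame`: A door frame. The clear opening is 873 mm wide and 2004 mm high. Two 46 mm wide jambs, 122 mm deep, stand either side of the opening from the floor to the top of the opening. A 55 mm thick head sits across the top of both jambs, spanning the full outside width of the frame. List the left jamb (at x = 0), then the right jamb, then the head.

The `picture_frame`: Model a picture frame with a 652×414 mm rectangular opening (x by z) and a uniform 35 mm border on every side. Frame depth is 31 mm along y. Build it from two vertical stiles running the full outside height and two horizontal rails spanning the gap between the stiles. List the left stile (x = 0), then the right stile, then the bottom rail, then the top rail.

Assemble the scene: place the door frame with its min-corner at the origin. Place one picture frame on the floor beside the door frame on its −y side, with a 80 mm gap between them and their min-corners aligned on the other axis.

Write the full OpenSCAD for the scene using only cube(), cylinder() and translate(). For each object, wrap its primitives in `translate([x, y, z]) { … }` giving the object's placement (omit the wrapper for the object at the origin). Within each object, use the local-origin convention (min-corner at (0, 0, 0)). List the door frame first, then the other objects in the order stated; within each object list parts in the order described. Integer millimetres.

cube([46, 122, 2004]);
translate([919, 0, 0]) cube([46, 122, 2004]);
translate([0, 0, 2004]) cube([965, 122, 55]);
translate([0, -111, 0]) {
  cube([35, 31, 484]);
  translate([687, 0, 0]) cube([35, 31, 484]);
  translate([35, 0, 0]) cube([652, 31, 35]);
  translate([35, 0, 449]) cube([652, 31, 35]);
}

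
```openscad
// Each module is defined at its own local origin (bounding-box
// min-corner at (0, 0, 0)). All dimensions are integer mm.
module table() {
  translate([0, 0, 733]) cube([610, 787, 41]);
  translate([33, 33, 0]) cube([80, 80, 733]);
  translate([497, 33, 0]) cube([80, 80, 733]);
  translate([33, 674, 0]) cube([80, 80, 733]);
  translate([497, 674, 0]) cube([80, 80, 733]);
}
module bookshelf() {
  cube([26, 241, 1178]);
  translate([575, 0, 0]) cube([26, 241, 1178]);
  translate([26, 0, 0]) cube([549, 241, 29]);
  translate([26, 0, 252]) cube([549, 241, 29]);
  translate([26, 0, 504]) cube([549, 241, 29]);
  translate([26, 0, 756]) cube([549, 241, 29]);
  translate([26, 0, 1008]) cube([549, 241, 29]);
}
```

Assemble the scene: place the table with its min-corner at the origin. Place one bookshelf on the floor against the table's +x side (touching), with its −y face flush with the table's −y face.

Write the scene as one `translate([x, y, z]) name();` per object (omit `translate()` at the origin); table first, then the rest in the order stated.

table();
translate([610, 0, 0]) bookshelf();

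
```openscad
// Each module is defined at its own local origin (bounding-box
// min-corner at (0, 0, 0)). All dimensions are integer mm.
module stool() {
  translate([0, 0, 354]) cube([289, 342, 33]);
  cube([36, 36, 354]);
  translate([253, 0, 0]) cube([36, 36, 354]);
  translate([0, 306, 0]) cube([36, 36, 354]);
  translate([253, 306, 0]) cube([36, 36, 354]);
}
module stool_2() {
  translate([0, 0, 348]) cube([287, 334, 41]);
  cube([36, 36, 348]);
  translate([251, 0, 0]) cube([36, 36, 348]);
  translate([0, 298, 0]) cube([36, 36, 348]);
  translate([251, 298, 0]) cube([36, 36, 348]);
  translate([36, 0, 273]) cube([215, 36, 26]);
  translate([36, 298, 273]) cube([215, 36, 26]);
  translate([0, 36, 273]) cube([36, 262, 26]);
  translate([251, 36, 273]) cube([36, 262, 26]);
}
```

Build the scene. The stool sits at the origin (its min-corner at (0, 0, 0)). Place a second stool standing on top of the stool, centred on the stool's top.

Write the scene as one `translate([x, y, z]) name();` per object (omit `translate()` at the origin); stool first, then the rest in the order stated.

stool();
translate([1, 4, 387]) stool_2();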